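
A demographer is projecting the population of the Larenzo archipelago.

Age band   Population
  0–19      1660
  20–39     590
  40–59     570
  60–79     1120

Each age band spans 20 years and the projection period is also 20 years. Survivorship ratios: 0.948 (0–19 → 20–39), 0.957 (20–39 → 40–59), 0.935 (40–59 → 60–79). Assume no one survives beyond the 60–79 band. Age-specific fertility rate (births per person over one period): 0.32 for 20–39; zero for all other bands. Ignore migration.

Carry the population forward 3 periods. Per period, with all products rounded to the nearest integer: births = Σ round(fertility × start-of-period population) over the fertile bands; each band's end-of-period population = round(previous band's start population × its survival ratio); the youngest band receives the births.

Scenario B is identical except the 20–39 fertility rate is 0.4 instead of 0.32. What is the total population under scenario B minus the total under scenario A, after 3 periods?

— Period 1 —
Births: 590 × 0.32 = 189
20–39: 1660 × 0.948 = 1574
40–59: 590 × 0.957 = 565
60–79: 570 × 0.935 = 533
End of period: [189, 1574, 565, 533]
— Period 2 —
Births: 1574 × 0.32 = 504
20–39: 189 × 0.948 = 179
40–59: 1574 × 0.957 = 1506
60–79: 565 × 0.935 = 528
End of period: [504, 179, 1506, 528]
— Period 3 —
Births: 179 × 0.32 = 57
20–39: 504 × 0.948 = 478
40–59: 179 × 0.957 = 171
60–79: 1506 × 0.935 = 1408
End of period: [57, 478, 171, 1408]
Scenario A total after 3 periods: 2114
Scenario B projection —
— Period 1 —
Births: 590 × 0.4 = 236
20–39: 1660 × 0.948 = 1574
40–59: 590 × 0.957 = 565
60–79: 570 × 0.935 = 533
End of period: [236, 1574, 565, 533]
— Period 2 —
Births: 1574 × 0.4 = 630
20–39: 236 × 0.948 = 224
40–59: 1574 × 0.957 = 1506
60–79: 565 × 0.935 = 528
End of period: [630, 224, 1506, 528]
— Period 3 —
Births: 224 × 0.4 = 90
20–39: 630 × 0.948 = 597
40–59: 224 × 0.957 = 214
60–79: 1506 × 0.935 = 1408
End of period: [90, 597, 214, 1408]
Scenario B total after 3 periods: 2309
Difference B − A = 2309 − 2114 = 195

195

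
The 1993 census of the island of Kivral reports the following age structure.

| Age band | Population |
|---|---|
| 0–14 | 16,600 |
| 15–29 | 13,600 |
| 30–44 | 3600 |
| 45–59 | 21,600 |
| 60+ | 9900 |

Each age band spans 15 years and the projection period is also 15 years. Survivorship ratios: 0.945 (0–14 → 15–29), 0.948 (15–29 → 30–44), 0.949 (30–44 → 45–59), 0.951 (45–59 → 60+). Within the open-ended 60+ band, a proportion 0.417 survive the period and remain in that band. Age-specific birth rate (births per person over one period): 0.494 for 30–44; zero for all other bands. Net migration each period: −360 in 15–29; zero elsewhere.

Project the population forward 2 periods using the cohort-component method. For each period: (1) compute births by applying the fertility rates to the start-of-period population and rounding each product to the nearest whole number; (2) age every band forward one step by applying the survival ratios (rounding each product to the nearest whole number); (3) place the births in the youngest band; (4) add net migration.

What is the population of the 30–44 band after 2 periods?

14530

Period 1:
Births: 3600 × 0.494 = 1778
15–29: 16600 × 0.945 = 15687
30–44: 13600 × 0.948 = 12893
45–59: 3600 × 0.949 = 3416
60+: 21600 × 0.951 + 9900 × 0.417 = 20542 + 4128 = 24670
Net migration: 15–29 − 360 → 15327
Population now: 0–14=1778, 15–29=15327, 30–44=12893, 45–59=3416, 60+=24670
Period 2:
Births: 12893 × 0.494 = 6369
15–29: 1778 × 0.945 = 1680
30–44: 15327 × 0.948 = 14530
45–59: 12893 × 0.949 = 12235
60+: 3416 × 0.951 + 24670 × 0.417 = 3249 + 10287 = 13536
Net migration: 15–29 − 360 → 1320
Population now: 0–14=6369, 15–29=1320, 30–44=14530, 45–59=12235, 60+=13536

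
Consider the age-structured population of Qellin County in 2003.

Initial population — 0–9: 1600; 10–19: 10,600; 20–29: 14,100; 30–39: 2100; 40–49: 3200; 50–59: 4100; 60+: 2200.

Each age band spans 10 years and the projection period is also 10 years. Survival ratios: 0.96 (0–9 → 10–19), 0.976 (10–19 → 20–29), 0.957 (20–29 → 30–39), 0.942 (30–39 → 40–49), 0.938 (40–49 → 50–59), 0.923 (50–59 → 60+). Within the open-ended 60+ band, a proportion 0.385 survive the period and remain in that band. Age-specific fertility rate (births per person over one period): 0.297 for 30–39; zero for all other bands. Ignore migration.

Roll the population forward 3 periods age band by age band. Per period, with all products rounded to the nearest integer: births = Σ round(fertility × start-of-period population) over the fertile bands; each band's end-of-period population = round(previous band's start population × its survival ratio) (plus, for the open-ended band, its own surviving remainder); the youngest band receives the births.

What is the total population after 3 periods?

33524

— Period 1 —
Births: 2100 × 0.297 = 624
10–19: 1600 × 0.96 = 1536
20–29: 10600 × 0.976 = 10346
30–39: 14100 × 0.957 = 13494
40–49: 2100 × 0.942 = 1978
50–59: 3200 × 0.938 = 3002
60+: 4100 × 0.923 + 2200 × 0.385 = 3784 + 847 = 4631
→ [624, 1536, 10346, 13494, 1978, 3002, 4631]
— Period 2 —
Births: 13494 × 0.297 = 4008
10–19: 624 × 0.96 = 599
20–29: 1536 × 0.976 = 1499
30–39: 10346 × 0.957 = 9901
40–49: 13494 × 0.942 = 12711
50–59: 1978 × 0.938 = 1855
60+: 3002 × 0.923 + 4631 × 0.385 = 2771 + 1783 = 4554
→ [4008, 599, 1499, 9901, 12711, 1855, 4554]
— Period 3 —
Births: 9901 × 0.297 = 2941
10–19: 4008 × 0.96 = 3848
20–29: 599 × 0.976 = 585
30–39: 1499 × 0.957 = 1435
40–49: 9901 × 0.942 = 9327
50–59: 12711 × 0.938 = 11923
60+: 1855 × 0.923 + 4554 × 0.385 = 1712 + 1753 = 3465
→ [2941, 3848, 585, 1435, 9327, 11923, 3465]
Total after period 3: 2941 + 3848 + 585 + 1435 + 9327 + 11923 + 3465 = 33524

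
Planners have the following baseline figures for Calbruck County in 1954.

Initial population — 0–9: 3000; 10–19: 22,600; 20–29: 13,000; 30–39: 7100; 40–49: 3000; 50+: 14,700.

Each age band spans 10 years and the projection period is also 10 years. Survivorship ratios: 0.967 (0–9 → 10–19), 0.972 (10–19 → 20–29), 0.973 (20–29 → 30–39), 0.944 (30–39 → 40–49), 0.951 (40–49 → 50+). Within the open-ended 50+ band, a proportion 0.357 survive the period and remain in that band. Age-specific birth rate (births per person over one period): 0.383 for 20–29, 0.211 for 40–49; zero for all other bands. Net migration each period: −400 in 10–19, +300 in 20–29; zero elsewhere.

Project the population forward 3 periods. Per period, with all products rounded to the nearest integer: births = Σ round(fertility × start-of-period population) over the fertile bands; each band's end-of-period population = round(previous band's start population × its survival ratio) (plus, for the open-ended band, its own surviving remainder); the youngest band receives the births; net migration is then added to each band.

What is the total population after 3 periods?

55740

Numbering the bands 1..6 from youngest to oldest:
Period 1.
Births: 13000 × 0.383 = 4979  |  3000 × 0.211 = 633 → 5612
Band 2: 3000 × 0.967 = 2901
Band 3: 22600 × 0.972 = 21967
Band 4: 13000 × 0.973 = 12649
Band 5: 7100 × 0.944 = 6702
Band 6: 3000 × 0.951 + 14700 × 0.357 = 2853 + 5248 = 8101
Net migration: Band 2 − 400 → 2501; Band 3 + 300 → 22267
Giving 5612 / 2501 / 22267 / 12649 / 6702 / 8101.
Period 2.
Births: 22267 × 0.383 = 8528  |  6702 × 0.211 = 1414 → 9942
Band 2: 5612 × 0.967 = 5427
Band 3: 2501 × 0.972 = 2431
Band 4: 22267 × 0.973 = 21666
Band 5: 12649 × 0.944 = 11941
Band 6: 6702 × 0.951 + 8101 × 0.357 = 6374 + 2892 = 9266
Net migration: Band 2 − 400 → 5027; Band 3 + 300 → 2731
Giving 9942 / 5027 / 2731 / 21666 / 11941 / 9266.
Period 3.
Births: 2731 × 0.383 = 1046  |  11941 × 0.211 = 2520 → 3566
Band 2: 9942 × 0.967 = 9614
Band 3: 5027 × 0.972 = 4886
Band 4: 2731 × 0.973 = 2657
Band 5: 21666 × 0.944 = 20453
Band 6: 11941 × 0.951 + 9266 × 0.357 = 11356 + 3308 = 14664
Net migration: Band 2 − 400 → 9214; Band 3 + 300 → 5186
Giving 3566 / 9214 / 5186 / 2657 / 20453 / 14664.
Total after period 3: 3566 + 9214 + 5186 + 2657 + 20453 + 14664 = 55740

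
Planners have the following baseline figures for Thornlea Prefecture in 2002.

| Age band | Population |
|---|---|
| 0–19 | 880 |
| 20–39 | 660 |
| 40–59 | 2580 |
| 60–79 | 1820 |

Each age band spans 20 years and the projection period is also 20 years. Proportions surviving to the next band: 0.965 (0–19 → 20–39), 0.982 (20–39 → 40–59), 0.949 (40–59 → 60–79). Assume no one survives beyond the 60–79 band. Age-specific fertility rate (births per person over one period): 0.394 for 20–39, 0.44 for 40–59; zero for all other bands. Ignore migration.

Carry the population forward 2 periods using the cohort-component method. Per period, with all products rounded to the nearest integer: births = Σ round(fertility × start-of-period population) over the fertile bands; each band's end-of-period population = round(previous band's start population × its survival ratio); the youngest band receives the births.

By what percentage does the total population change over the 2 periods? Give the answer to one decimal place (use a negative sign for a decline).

-42.5

Numbering the bands 1..4 from youngest to oldest:
After projecting period 1:
Births: 660 × 0.394 = 260 ; 2580 × 0.44 = 1135 → total 1395
Band 2: 880 × 0.965 = 849
Band 3: 660 × 0.982 = 648
Band 4: 2580 × 0.949 = 2448
→ [1395, 849, 648, 2448]
After projecting period 2:
Births: 849 × 0.394 = 335 ; 648 × 0.44 = 285 → total 620
Band 2: 1395 × 0.965 = 1346
Band 3: 849 × 0.982 = 834
Band 4: 648 × 0.949 = 615
→ [620, 1346, 834, 615]
Total: 5940 → 3415; change = -2525; percentage change = -42.5%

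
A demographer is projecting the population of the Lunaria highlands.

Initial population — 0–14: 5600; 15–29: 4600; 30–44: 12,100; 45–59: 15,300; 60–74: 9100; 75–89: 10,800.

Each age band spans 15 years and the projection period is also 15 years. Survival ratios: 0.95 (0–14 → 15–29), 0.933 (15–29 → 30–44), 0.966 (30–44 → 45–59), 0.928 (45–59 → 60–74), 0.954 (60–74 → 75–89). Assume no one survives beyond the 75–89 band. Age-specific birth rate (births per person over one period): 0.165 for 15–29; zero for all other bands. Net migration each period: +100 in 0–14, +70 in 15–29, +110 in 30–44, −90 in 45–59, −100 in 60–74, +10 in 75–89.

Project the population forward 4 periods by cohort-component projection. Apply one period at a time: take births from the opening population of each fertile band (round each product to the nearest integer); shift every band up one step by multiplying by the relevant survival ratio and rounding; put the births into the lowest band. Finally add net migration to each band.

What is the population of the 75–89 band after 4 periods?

Call the bands 1 to 6, youngest first.
[period 1]
Births: 4600 × 0.165 = 759
Band 2: 5600 × 0.95 = 5320
Band 3: 4600 × 0.933 = 4292
Band 4: 12100 × 0.966 = 11689
Band 5: 15300 × 0.928 = 14198
Band 6: 9100 × 0.954 = 8681
Net migration: Band 1 + 100 → 859; Band 2 + 70 → 5390; Band 3 + 110 → 4402; Band 4 − 90 → 11599; Band 5 − 100 → 14098; Band 6 + 10 → 8691
→ [859, 5390, 4402, 11599, 14098, 8691]
[period 2]
Births: 5390 × 0.165 = 889
Band 2: 859 × 0.95 = 816
Band 3: 5390 × 0.933 = 5029
Band 4: 4402 × 0.966 = 4252
Band 5: 11599 × 0.928 = 10764
Band 6: 14098 × 0.954 = 13449
Net migration: Band 1 + 100 → 989; Band 2 + 70 → 886; Band 3 + 110 → 5139; Band 4 − 90 → 4162; Band 5 − 100 → 10664; Band 6 + 10 → 13459
→ [989, 886, 5139, 4162, 10664, 13459]
[period 3]
Births: 886 × 0.165 = 146
Band 2: 989 × 0.95 = 940
Band 3: 886 × 0.933 = 827
Band 4: 5139 × 0.966 = 4964
Band 5: 4162 × 0.928 = 3862
Band 6: 10664 × 0.954 = 10173
Net migration: Band 1 + 100 → 246; Band 2 + 70 → 1010; Band 3 + 110 → 937; Band 4 − 90 → 4874; Band 5 − 100 → 3762; Band 6 + 10 → 10183
→ [246, 1010, 937, 4874, 3762, 10183]
[period 4]
Births: 1010 × 0.165 = 167
Band 2: 246 × 0.95 = 234
Band 3: 1010 × 0.933 = 942
Band 4: 937 × 0.966 = 905
Band 5: 4874 × 0.928 = 4523
Band 6: 3762 × 0.954 = 3589
Net migration: Band 1 + 100 → 267; Band 2 + 70 → 304; Band 3 + 110 → 1052; Band 4 − 90 → 815; Band 5 − 100 → 4423; Band 6 + 10 → 3599
→ [267, 304, 1052, 815, 4423, 3599]

3599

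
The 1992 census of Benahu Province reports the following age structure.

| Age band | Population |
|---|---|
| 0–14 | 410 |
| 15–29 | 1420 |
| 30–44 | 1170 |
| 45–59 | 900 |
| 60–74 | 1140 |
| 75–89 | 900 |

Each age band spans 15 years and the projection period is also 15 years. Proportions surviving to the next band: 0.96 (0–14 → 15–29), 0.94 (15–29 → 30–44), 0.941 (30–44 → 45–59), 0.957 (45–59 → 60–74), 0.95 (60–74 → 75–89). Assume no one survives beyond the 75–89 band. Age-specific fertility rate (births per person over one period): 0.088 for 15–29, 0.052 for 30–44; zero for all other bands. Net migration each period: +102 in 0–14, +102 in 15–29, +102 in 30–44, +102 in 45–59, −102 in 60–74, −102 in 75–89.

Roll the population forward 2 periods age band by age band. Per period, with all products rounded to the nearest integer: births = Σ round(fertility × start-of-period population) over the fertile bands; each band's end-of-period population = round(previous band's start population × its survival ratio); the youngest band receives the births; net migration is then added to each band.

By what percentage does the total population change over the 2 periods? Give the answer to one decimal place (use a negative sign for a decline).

-27.8

Period 1:
Births: 1420 * 0.088 = 125  |  1170 * 0.052 = 61 ⇒ total 186
15–29: 410 * 0.96 = 394
30–44: 1420 * 0.94 = 1335
45–59: 1170 * 0.941 = 1101
60–74: 900 * 0.957 = 861
75–89: 1140 * 0.95 = 1083
Net migration: 0–14 + 102 → 288; 15–29 + 102 → 496; 30–44 + 102 → 1437; 45–59 + 102 → 1203; 60–74 − 102 → 759; 75–89 − 102 → 981
Population now: 0–14=288, 15–29=496, 30–44=1437, 45–59=1203, 60–74=759, 75–89=981
Period 2:
Births: 496 * 0.088 = 44  |  1437 * 0.052 = 75 ⇒ total 119
15–29: 288 * 0.96 = 276
30–44: 496 * 0.94 = 466
45–59: 1437 * 0.941 = 1352
60–74: 1203 * 0.957 = 1151
75–89: 759 * 0.95 = 721
Net migration: 0–14 + 102 → 221; 15–29 + 102 → 378; 30–44 + 102 → 568; 45–59 + 102 → 1454; 60–74 − 102 → 1049; 75–89 − 102 → 619
Population now: 0–14=221, 15–29=378, 30–44=568, 45–59=1454, 60–74=1049, 75–89=619
Total: 5940 → 4289; change = -1651; percentage change = -27.8%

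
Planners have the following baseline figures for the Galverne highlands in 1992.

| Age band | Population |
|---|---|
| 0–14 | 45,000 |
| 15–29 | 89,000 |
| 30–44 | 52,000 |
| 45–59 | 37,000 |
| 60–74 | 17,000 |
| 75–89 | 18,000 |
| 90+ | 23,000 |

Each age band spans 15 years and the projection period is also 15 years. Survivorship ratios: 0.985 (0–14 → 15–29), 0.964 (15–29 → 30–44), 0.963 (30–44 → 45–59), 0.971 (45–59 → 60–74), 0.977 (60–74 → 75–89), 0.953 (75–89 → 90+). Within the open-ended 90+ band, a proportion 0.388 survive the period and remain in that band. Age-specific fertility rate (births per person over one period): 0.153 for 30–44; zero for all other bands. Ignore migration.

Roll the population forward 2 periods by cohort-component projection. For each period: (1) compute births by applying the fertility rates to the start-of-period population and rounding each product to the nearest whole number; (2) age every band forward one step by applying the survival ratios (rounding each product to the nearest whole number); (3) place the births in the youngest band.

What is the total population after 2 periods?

255986

Period 1:
Births: 52000 × 0.153 = 7956
15–29: 45000 × 0.985 = 44325
30–44: 89000 × 0.964 = 85796
45–59: 52000 × 0.963 = 50076
60–74: 37000 × 0.971 = 35927
75–89: 17000 × 0.977 = 16609
90+: 18000 × 0.953 + 23000 × 0.388 = 17154 + 8924 = 26078
Giving 7956 / 44325 / 85796 / 50076 / 35927 / 16609 / 26078.
Period 2:
Births: 85796 × 0.153 = 13127
15–29: 7956 × 0.985 = 7837
30–44: 44325 × 0.964 = 42729
45–59: 85796 × 0.963 = 82622
60–74: 50076 × 0.971 = 48624
75–89: 35927 × 0.977 = 35101
90+: 16609 × 0.953 + 26078 × 0.388 = 15828 + 10118 = 25946
Giving 13127 / 7837 / 42729 / 82622 / 48624 / 35101 / 25946.
Total after period 2: 13127 + 7837 + 42729 + 82622 + 48624 + 35101 + 25946 = 255986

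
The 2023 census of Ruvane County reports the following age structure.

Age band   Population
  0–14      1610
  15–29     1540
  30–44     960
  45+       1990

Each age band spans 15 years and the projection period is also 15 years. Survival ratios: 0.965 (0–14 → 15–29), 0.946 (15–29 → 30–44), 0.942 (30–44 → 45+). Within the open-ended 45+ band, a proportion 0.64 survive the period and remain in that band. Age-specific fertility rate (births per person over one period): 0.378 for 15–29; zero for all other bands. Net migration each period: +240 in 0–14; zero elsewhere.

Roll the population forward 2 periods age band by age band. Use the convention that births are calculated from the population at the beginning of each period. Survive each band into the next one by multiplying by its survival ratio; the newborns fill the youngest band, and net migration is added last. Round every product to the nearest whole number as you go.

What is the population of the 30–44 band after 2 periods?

Let band 1 be 0–14 through band 4 = 45+.
Period 1:
Births: 1540 × 0.378 = 582
Band 2: 1610 × 0.965 = 1554
Band 3: 1540 × 0.946 = 1457
Band 4: 960 × 0.942 + 1990 × 0.64 = 904 + 1274 = 2178
Net migration: Band 1 + 240 → 822
End of period: [822, 1554, 1457, 2178]
Period 2:
Births: 1554 × 0.378 = 587
Band 2: 822 × 0.965 = 793
Band 3: 1554 × 0.946 = 1470
Band 4: 1457 × 0.942 + 2178 × 0.64 = 1372 + 1394 = 2766
Net migration: Band 1 + 240 → 827
End of period: [827, 793, 1470, 2766]

1470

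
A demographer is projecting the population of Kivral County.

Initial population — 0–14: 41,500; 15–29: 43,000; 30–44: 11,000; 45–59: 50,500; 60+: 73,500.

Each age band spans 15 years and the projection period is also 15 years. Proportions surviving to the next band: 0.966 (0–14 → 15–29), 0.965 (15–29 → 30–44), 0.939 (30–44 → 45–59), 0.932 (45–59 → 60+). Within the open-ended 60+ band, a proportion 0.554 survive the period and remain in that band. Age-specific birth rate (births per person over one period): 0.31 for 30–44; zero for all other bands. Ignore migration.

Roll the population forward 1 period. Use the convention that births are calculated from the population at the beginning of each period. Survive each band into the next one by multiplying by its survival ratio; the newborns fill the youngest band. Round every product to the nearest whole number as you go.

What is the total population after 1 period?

183108

After projecting period 1:
Births: 11000 × 0.31 = 3410
15–29: 41500 × 0.966 = 40089
30–44: 43000 × 0.965 = 41495
45–59: 11000 × 0.939 = 10329
60+: 50500 × 0.932 + 73500 × 0.554 = 47066 + 40719 = 87785
Population now: 0–14=3410, 15–29=40089, 30–44=41495, 45–59=10329, 60+=87785
Total after period 1: 3410 + 40089 + 41495 + 10329 + 87785 = 183108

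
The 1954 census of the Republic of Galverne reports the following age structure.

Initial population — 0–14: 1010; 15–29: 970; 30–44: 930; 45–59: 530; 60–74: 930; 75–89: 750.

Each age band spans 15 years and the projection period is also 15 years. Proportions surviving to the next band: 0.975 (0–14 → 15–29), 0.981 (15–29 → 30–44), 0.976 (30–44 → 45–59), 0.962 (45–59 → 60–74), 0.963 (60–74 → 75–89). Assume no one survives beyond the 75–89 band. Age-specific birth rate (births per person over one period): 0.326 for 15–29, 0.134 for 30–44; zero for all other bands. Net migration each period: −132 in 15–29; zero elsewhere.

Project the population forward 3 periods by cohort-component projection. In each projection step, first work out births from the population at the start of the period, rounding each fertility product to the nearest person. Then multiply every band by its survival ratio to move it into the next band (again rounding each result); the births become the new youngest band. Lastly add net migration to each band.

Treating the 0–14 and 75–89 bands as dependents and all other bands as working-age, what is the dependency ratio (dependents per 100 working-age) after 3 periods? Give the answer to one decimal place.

— Period 1 —
Births: 970 × 0.326 = 316, 930 × 0.134 = 125 → 441
15–29: 1010 × 0.975 = 985
30–44: 970 × 0.981 = 952
45–59: 930 × 0.976 = 908
60–74: 530 × 0.962 = 510
75–89: 930 × 0.963 = 896
Net migration: 15–29 − 132 → 853
Population now: 0–14=441, 15–29=853, 30–44=952, 45–59=908, 60–74=510, 75–89=896
— Period 2 —
Births: 853 × 0.326 = 278, 952 × 0.134 = 128 → 406
15–29: 441 × 0.975 = 430
30–44: 853 × 0.981 = 837
45–59: 952 × 0.976 = 929
60–74: 908 × 0.962 = 873
75–89: 510 × 0.963 = 491
Net migration: 15–29 − 132 → 298
Population now: 0–14=406, 15–29=298, 30–44=837, 45–59=929, 60–74=873, 75–89=491
— Period 3 —
Births: 298 × 0.326 = 97, 837 × 0.134 = 112 → 209
15–29: 406 × 0.975 = 396
30–44: 298 × 0.981 = 292
45–59: 837 × 0.976 = 817
60–74: 929 × 0.962 = 894
75–89: 873 × 0.963 = 841
Net migration: 15–29 − 132 → 264
Population now: 0–14=209, 15–29=264, 30–44=292, 45–59=817, 60–74=894, 75–89=841
Dependents (band 0–14 + band 75–89) = 209 + 841 = 1050; working-age = 2267; ratio = 1050/2267 × 100 = 46.3

46.3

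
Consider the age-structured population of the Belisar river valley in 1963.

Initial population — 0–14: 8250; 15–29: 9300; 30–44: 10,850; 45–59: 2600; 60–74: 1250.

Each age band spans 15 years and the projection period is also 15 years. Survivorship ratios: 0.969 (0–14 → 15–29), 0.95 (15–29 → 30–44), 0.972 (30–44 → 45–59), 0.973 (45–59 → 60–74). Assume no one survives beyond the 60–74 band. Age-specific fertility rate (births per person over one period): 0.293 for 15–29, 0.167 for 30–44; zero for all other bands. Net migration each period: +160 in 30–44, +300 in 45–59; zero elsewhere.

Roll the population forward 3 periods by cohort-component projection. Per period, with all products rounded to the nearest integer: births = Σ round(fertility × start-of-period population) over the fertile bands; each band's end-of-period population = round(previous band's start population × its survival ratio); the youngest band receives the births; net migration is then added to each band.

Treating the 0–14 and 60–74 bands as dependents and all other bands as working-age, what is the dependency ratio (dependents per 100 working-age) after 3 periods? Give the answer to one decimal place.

71.6

Let group 1 be 0–14 through group 5 = 60–74.
Period 1.
Births: 9300 * 0.293 = 2725 ; 10850 * 0.167 = 1812 — total 4537
Group 2: 8250 * 0.969 = 7994
Group 3: 9300 * 0.95 = 8835
Group 4: 10850 * 0.972 = 10546
Group 5: 2600 * 0.973 = 2530
Net migration: Group 3 + 160 → 8995; Group 4 + 300 → 10846
Giving 4537 / 7994 / 8995 / 10846 / 2530.
Period 2.
Births: 7994 * 0.293 = 2342 ; 8995 * 0.167 = 1502 — total 3844
Group 2: 4537 * 0.969 = 4396
Group 3: 7994 * 0.95 = 7594
Group 4: 8995 * 0.972 = 8743
Group 5: 10846 * 0.973 = 10553
Net migration: Group 3 + 160 → 7754; Group 4 + 300 → 9043
Giving 3844 / 4396 / 7754 / 9043 / 10553.
Period 3.
Births: 4396 * 0.293 = 1288 ; 7754 * 0.167 = 1295 — total 2583
Group 2: 3844 * 0.969 = 3725
Group 3: 4396 * 0.95 = 4176
Group 4: 7754 * 0.972 = 7537
Group 5: 9043 * 0.973 = 8799
Net migration: Group 3 + 160 → 4336; Group 4 + 300 → 7837
Giving 2583 / 3725 / 4336 / 7837 / 8799.
Dependents (band 0–14 + band 60–74) = 2583 + 8799 = 11382; working-age = 15898; ratio = 11382/15898 × 100 = 71.6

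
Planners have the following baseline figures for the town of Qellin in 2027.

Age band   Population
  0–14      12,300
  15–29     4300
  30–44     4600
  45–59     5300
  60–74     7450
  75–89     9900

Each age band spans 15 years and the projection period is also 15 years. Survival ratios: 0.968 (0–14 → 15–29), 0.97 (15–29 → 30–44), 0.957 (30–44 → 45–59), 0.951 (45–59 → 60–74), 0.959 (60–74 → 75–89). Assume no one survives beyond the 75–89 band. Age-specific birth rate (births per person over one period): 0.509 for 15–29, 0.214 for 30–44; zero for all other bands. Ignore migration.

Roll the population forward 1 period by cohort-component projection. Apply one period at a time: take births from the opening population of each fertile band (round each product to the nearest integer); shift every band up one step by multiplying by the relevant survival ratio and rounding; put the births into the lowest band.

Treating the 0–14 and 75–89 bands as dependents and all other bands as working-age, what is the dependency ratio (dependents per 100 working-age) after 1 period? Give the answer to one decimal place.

Period 1:
Births: 4300 × 0.509 = 2189 ; 4600 × 0.214 = 984 ⇒ total 3173
15–29: 12300 × 0.968 = 11906
30–44: 4300 × 0.97 = 4171
45–59: 4600 × 0.957 = 4402
60–74: 5300 × 0.951 = 5040
75–89: 7450 × 0.959 = 7145
Giving 3173 / 11906 / 4171 / 4402 / 5040 / 7145.
Dependents (band 0–14 + band 75–89) = 3173 + 7145 = 10318; working-age = 25519; ratio = 10318/25519 × 100 = 40.4

40.4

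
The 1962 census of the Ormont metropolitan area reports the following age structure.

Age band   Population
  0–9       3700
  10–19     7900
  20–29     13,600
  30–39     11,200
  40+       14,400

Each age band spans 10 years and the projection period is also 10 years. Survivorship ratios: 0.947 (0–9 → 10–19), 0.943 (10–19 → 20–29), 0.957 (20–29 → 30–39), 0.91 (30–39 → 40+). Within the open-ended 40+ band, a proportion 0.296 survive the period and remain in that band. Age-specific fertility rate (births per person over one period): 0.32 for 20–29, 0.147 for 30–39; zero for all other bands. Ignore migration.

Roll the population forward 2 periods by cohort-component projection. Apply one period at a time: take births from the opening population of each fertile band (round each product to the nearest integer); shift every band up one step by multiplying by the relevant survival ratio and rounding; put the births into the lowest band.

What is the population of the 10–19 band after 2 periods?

5680

After projecting period 1:
Births: 13600 × 0.32 = 4352 ; 11200 × 0.147 = 1646 ⇒ total 5998
10–19: 3700 × 0.947 = 3504
20–29: 7900 × 0.943 = 7450
30–39: 13600 × 0.957 = 13015
40+: 11200 × 0.91 + 14400 × 0.296 = 10192 + 4262 = 14454
End of period: [5998, 3504, 7450, 13015, 14454]
After projecting period 2:
Births: 7450 × 0.32 = 2384 ; 13015 × 0.147 = 1913 ⇒ total 4297
10–19: 5998 × 0.947 = 5680
20–29: 3504 × 0.943 = 3304
30–39: 7450 × 0.957 = 7130
40+: 13015 × 0.91 + 14454 × 0.296 = 11844 + 4278 = 16122
End of period: [4297, 5680, 3304, 7130, 16122]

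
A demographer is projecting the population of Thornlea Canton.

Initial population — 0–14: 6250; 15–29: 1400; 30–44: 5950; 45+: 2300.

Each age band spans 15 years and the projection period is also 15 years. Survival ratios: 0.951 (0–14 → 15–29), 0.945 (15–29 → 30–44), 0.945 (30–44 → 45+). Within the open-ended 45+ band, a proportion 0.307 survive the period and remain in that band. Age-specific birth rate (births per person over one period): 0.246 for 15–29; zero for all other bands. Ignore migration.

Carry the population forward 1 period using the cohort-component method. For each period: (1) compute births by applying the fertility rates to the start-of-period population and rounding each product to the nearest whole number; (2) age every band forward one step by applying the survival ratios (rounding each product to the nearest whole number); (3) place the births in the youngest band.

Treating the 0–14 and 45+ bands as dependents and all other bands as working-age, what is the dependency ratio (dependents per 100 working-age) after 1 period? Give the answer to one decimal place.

[period 1]
Births: 1400 * 0.246 = 344
15–29: 6250 * 0.951 = 5944
30–44: 1400 * 0.945 = 1323
45+: 5950 * 0.945 + 2300 * 0.307 = 5623 + 706 = 6329
Population now: 0–14=344, 15–29=5944, 30–44=1323, 45+=6329
Dependents (band 0–14 + band 45+) = 344 + 6329 = 6673; working-age = 7267; ratio = 6673/7267 × 100 = 91.8

91.8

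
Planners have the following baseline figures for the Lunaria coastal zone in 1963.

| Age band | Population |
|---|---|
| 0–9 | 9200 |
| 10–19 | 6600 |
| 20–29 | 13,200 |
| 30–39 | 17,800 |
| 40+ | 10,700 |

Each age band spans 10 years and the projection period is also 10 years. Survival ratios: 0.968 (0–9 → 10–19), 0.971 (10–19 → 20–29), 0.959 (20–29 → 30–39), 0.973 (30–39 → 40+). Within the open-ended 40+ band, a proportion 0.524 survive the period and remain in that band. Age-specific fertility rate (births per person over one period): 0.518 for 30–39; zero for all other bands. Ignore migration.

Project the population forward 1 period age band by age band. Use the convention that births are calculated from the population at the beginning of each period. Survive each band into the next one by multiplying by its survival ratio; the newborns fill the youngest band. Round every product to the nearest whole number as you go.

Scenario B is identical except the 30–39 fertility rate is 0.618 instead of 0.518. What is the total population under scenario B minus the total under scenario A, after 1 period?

(Groups numbered youngest = 1 to oldest = 5.)
Period 1.
Births: 17800 * 0.518 = 9220
Group 2: 9200 * 0.968 = 8906
Group 3: 6600 * 0.971 = 6409
Group 4: 13200 * 0.959 = 12659
Group 5: 17800 * 0.973 + 10700 * 0.524 = 17319 + 5607 = 22926
Population now: 0–9=9220, 10–19=8906, 20–29=6409, 30–39=12659, 40+=22926
Scenario A total after 1 period: 60120
Scenario B projection —
Period 1.
Births: 17800 * 0.618 = 11000
Group 2: 9200 * 0.968 = 8906
Group 3: 6600 * 0.971 = 6409
Group 4: 13200 * 0.959 = 12659
Group 5: 17800 * 0.973 + 10700 * 0.524 = 17319 + 5607 = 22926
Population now: 0–9=11000, 10–19=8906, 20–29=6409, 30–39=12659, 40+=22926
Scenario B total after 1 period: 61900
Difference B − A = 61900 − 60120 = 1780

1780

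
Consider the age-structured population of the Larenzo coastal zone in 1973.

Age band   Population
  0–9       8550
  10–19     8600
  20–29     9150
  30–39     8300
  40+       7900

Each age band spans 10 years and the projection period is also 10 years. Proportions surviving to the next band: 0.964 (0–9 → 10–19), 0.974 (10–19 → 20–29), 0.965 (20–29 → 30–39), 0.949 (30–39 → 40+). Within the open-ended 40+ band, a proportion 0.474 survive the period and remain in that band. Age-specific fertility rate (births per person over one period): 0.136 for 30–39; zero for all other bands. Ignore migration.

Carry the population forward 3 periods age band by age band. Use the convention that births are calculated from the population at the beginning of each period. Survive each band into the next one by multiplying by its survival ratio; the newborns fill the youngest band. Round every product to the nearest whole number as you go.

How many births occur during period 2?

1201

Period 1:
Births: 8300 × 0.136 = 1129
10–19: 8550 × 0.964 = 8242
20–29: 8600 × 0.974 = 8376
30–39: 9150 × 0.965 = 8830
40+: 8300 × 0.949 + 7900 × 0.474 = 7877 + 3745 = 11622
Giving 1129 / 8242 / 8376 / 8830 / 11622.
Period 2:
Births: 8830 × 0.136 = 1201
10–19: 1129 × 0.964 = 1088
20–29: 8242 × 0.974 = 8028
30–39: 8376 × 0.965 = 8083
40+: 8830 × 0.949 + 11622 × 0.474 = 8380 + 5509 = 13889
Giving 1201 / 1088 / 8028 / 8083 / 13889.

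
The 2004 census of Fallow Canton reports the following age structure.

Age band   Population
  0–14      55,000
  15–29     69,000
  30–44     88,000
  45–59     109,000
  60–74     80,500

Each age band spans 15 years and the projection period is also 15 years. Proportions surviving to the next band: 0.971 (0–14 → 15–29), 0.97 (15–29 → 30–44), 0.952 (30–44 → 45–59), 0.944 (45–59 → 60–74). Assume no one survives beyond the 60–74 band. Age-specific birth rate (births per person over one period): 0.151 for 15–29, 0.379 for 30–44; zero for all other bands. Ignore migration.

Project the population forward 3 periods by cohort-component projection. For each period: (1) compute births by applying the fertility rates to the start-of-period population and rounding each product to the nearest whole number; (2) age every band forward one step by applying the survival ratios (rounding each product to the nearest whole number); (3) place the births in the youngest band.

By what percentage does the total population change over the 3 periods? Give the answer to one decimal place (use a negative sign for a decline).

(Groups numbered youngest = 1 to oldest = 5.)
After projecting period 1:
Births: 69000 × 0.151 = 10419, 88000 × 0.379 = 33352 → total 43771
Group 2: 55000 × 0.971 = 53405
Group 3: 69000 × 0.97 = 66930
Group 4: 88000 × 0.952 = 83776
Group 5: 109000 × 0.944 = 102896
Giving 43771 / 53405 / 66930 / 83776 / 102896.
After projecting period 2:
Births: 53405 × 0.151 = 8064, 66930 × 0.379 = 25366 → total 33430
Group 2: 43771 × 0.971 = 42502
Group 3: 53405 × 0.97 = 51803
Group 4: 66930 × 0.952 = 63717
Group 5: 83776 × 0.944 = 79085
Giving 33430 / 42502 / 51803 / 63717 / 79085.
After projecting period 3:
Births: 42502 × 0.151 = 6418, 51803 × 0.379 = 19633 → total 26051
Group 2: 33430 × 0.971 = 32461
Group 3: 42502 × 0.97 = 41227
Group 4: 51803 × 0.952 = 49316
Group 5: 63717 × 0.944 = 60149
Giving 26051 / 32461 / 41227 / 49316 / 60149.
Total: 401500 → 209204; change = -192296; percentage change = -47.9%

-47.9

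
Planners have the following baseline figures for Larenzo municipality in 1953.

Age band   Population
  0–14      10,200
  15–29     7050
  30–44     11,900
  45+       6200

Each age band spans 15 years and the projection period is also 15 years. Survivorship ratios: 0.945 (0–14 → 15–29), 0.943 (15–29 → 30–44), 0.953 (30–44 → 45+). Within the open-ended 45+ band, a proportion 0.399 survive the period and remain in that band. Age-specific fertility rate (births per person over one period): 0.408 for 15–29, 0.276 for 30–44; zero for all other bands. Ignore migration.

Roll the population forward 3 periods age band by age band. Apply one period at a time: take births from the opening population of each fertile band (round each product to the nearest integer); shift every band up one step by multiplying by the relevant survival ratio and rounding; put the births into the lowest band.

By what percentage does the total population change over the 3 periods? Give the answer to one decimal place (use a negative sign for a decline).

-17.4

(Groups numbered youngest = 1 to oldest = 4.)
After projecting period 1:
Births: 7050 * 0.408 = 2876  |  11900 * 0.276 = 3284 → total 6160
Group 2: 10200 * 0.945 = 9639
Group 3: 7050 * 0.943 = 6648
Group 4: 11900 * 0.953 + 6200 * 0.399 = 11341 + 2474 = 13815
End of period: [6160, 9639, 6648, 13815]
After projecting period 2:
Births: 9639 * 0.408 = 3933  |  6648 * 0.276 = 1835 → total 5768
Group 2: 6160 * 0.945 = 5821
Group 3: 9639 * 0.943 = 9090
Group 4: 6648 * 0.953 + 13815 * 0.399 = 6336 + 5512 = 11848
End of period: [5768, 5821, 9090, 11848]
After projecting period 3:
Births: 5821 * 0.408 = 2375  |  9090 * 0.276 = 2509 → total 4884
Group 2: 5768 * 0.945 = 5451
Group 3: 5821 * 0.943 = 5489
Group 4: 9090 * 0.953 + 11848 * 0.399 = 8663 + 4727 = 13390
End of period: [4884, 5451, 5489, 13390]
Total: 35350 → 29214; change = -6136; percentage change = -17.4%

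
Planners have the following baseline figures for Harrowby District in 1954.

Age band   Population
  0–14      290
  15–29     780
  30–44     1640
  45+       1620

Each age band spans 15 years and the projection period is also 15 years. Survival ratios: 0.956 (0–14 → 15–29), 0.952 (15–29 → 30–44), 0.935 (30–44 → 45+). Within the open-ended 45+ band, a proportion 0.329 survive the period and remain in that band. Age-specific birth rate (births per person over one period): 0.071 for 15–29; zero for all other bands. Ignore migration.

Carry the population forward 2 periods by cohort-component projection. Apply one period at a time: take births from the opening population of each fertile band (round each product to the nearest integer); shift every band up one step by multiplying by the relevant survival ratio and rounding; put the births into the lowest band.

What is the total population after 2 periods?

After projecting period 1:
Births: 780 * 0.071 = 55
15–29: 290 * 0.956 = 277
30–44: 780 * 0.952 = 743
45+: 1640 * 0.935 + 1620 * 0.329 = 1533 + 533 = 2066
Giving 55 / 277 / 743 / 2066.
After projecting period 2:
Births: 277 * 0.071 = 20
15–29: 55 * 0.956 = 53
30–44: 277 * 0.952 = 264
45+: 743 * 0.935 + 2066 * 0.329 = 695 + 680 = 1375
Giving 20 / 53 / 264 / 1375.
Total after period 2: 20 + 53 + 264 + 1375 = 1712

1712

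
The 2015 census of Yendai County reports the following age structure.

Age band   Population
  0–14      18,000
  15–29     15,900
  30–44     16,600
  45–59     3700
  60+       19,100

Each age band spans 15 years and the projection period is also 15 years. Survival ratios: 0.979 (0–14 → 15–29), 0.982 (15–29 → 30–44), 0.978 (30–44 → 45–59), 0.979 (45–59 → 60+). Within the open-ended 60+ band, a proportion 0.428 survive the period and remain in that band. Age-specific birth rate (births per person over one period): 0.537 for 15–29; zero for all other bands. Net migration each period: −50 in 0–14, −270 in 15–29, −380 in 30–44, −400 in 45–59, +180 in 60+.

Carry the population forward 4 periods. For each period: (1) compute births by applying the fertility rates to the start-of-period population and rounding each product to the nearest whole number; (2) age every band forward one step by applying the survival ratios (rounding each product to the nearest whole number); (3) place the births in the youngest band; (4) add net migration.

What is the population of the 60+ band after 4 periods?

Call the bands 1 to 5, youngest first.
Period 1.
Births: 15900 * 0.537 = 8538
Band 2: 18000 * 0.979 = 17622
Band 3: 15900 * 0.982 = 15614
Band 4: 16600 * 0.978 = 16235
Band 5: 3700 * 0.979 + 19100 * 0.428 = 3622 + 8175 = 11797
Net migration: Band 1 − 50 → 8488; Band 2 − 270 → 17352; Band 3 − 380 → 15234; Band 4 − 400 → 15835; Band 5 + 180 → 11977
Population now: 0–14=8488, 15–29=17352, 30–44=15234, 45–59=15835, 60+=11977
Period 2.
Births: 17352 * 0.537 = 9318
Band 2: 8488 * 0.979 = 8310
Band 3: 17352 * 0.982 = 17040
Band 4: 15234 * 0.978 = 14899
Band 5: 15835 * 0.979 + 11977 * 0.428 = 15502 + 5126 = 20628
Net migration: Band 1 − 50 → 9268; Band 2 − 270 → 8040; Band 3 − 380 → 16660; Band 4 − 400 → 14499; Band 5 + 180 → 20808
Population now: 0–14=9268, 15–29=8040, 30–44=16660, 45–59=14499, 60+=20808
Period 3.
Births: 8040 * 0.537 = 4317
Band 2: 9268 * 0.979 = 9073
Band 3: 8040 * 0.982 = 7895
Band 4: 16660 * 0.978 = 16293
Band 5: 14499 * 0.979 + 20808 * 0.428 = 14195 + 8906 = 23101
Net migration: Band 1 − 50 → 4267; Band 2 − 270 → 8803; Band 3 − 380 → 7515; Band 4 − 400 → 15893; Band 5 + 180 → 23281
Population now: 0–14=4267, 15–29=8803, 30–44=7515, 45–59=15893, 60+=23281
Period 4.
Births: 8803 * 0.537 = 4727
Band 2: 4267 * 0.979 = 4177
Band 3: 8803 * 0.982 = 8645
Band 4: 7515 * 0.978 = 7350
Band 5: 15893 * 0.979 + 23281 * 0.428 = 15559 + 9964 = 25523
Net migration: Band 1 − 50 → 4677; Band 2 − 270 → 3907; Band 3 − 380 → 8265; Band 4 − 400 → 6950; Band 5 + 180 → 25703
Population now: 0–14=4677, 15–29=3907, 30–44=8265, 45–59=6950, 60+=25703

25703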